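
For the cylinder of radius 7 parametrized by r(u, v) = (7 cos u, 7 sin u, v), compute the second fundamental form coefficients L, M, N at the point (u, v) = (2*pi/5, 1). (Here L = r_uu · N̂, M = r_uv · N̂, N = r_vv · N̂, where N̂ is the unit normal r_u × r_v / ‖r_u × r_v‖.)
L = -7;  M = 0;  N = 0

Compute the unit normal N̂(u, v) = (cos(u), sin(u), 0), and the second partials r_uu, r_uv, r_vv. Take dot products:
  L(u, v) = r_uu · N̂ = -7,
  M(u, v) = r_uv · N̂ = 0,
  N(u, v) = r_vv · N̂ = 0.
Evaluating at (u, v) = (2*pi/5, 1):
  L = -7, M = 0, N = 0.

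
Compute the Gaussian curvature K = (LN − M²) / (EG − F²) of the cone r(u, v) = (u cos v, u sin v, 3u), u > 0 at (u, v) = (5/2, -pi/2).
K = 0

Coefficients of the first fundamental form: E = 10, F = 0, G = u^2.
Coefficients of the second fundamental form: L = 0, M = 0, N = 3*sqrt(10)*u^2/(10*Abs(u)).
Assemble K = (LN − M²)/(EG − F²) = 0. At (u, v) = (5/2, -pi/2): K = 0.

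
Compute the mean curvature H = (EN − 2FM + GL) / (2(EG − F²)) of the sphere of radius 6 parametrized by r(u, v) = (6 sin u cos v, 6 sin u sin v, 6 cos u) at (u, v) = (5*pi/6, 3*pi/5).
H = -1/6

With E = 36, F = 0, G = 36*sin(u)^2, L = -6*sin(u)/Abs(sin(u)), M = 0, N = -6*sin(u)^3/Abs(sin(u)), assemble
  H = (EN − 2FM + GL) / (2(EG − F²)) = -sin(u)/(6*Abs(sin(u))).
At (u, v) = (5*pi/6, 3*pi/5): H = -1/6.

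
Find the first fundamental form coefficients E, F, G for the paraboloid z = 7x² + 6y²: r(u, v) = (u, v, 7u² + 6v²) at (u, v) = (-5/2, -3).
E = 1226;  F = 1260;  G = 1297

Partials: r_u = (1, 0, 14*u), r_v = (0, 1, 12*v). As functions of (u, v):
  E = r_u · r_u = 196*u^2 + 1,
  F = r_u · r_v = 168*u*v,
  G = r_v · r_v = 144*v^2 + 1.
Evaluating at (u, v) = (-5/2, -3): E = 1226, F = 1260, G = 1297.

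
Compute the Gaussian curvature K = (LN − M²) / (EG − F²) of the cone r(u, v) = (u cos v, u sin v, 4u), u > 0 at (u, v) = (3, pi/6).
K = 0

Coefficients of the first fundamental form: E = 17, F = 0, G = u^2.
Coefficients of the second fundamental form: L = 0, M = 0, N = 4*sqrt(17)*u^2/(17*Abs(u)).
Assemble K = (LN − M²)/(EG − F²) = 0. At (u, v) = (3, pi/6): K = 0.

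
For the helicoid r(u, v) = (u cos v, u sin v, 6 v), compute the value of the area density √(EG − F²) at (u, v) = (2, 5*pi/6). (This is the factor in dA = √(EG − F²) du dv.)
√(EG − F²)|_{(2, 5*pi/6)} = 2*sqrt(10)

E = 1, F = 0, G = u^2 + 36, so EG − F² = u^2 + 36. Taking the positive square root: √(EG − F²) = sqrt(u^2 + 36). At (u, v) = (2, 5*pi/6): 2*sqrt(10).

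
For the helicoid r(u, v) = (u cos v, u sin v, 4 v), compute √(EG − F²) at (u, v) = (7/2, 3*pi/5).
√(EG − F²)|_{(7/2, 3*pi/5)} = sqrt(113)/2

E = 1, F = 0, G = u^2 + 16; EG − F² = u^2 + 16; √(EG − F²) = sqrt(u^2 + 16). At the given point: sqrt(113)/2.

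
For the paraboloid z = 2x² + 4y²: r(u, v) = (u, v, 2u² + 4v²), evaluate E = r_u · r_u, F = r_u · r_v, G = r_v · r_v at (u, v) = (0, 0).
E = 1;  F = 0;  G = 1

Partials: r_u = (1, 0, 4*u), r_v = (0, 1, 8*v). As functions of (u, v):
  E = r_u · r_u = 16*u^2 + 1,
  F = r_u · r_v = 32*u*v,
  G = r_v · r_v = 64*v^2 + 1.
Evaluating at (u, v) = (0, 0): E = 1, F = 0, G = 1.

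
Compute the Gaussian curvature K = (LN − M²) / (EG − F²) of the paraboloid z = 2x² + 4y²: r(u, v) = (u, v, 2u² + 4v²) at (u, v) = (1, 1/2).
K = 32/1089

Coefficients of the first fundamental form: E = 16*u^2 + 1, F = 32*u*v, G = 64*v^2 + 1.
Coefficients of the second fundamental form: L = 4/sqrt(16*u^2 + 64*v^2 + 1), M = 0, N = 8/sqrt(16*u^2 + 64*v^2 + 1).
Assemble K = (LN − M²)/(EG − F²) = 32/(256*u^4 + 2048*u^2*v^2 + 32*u^2 + 4096*v^4 + 128*v^2 + 1). At (u, v) = (1, 1/2): K = 32/1089.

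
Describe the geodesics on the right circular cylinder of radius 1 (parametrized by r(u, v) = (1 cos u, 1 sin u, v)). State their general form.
The cylinder is flat (K = 0) and locally isometric to the plane via the development (u, v) ↦ (1 u, v). Geodesics are the pre-images of straight lines: circles (v constant), vertical lines (u constant), and helices (v = c · u + d) for constants c, d.

A right cylinder has E = 1², F = 0, G = 1, so EG − F² = 1², and L = −1, M = N = 0, giving K = (LN − M²)/(EG − F²) = 0 everywhere. A flat surface is locally isometric to the Euclidean plane via the map (u, v) ↦ (1 u, v). Straight lines in the (x̃, ỹ) plane pull back to: (a) horizontal circles (v = const), (b) vertical generators (u = const), and (c) helices (1 u tan θ = v, i.e. v = c · u + d).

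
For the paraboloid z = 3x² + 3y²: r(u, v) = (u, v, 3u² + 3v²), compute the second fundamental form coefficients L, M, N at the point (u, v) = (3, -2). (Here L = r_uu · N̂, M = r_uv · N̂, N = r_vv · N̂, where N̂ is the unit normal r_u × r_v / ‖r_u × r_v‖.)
L = 6*sqrt(469)/469;  M = 0;  N = 6*sqrt(469)/469

Compute the unit normal N̂(u, v) = (-6*u/sqrt(36*u^2 + 36*v^2 + 1), -6*v/sqrt(36*u^2 + 36*v^2 + 1), 1/sqrt(36*u^2 + 36*v^2 + 1)), and the second partials r_uu, r_uv, r_vv. Take dot products:
  L(u, v) = r_uu · N̂ = 6/sqrt(36*u^2 + 36*v^2 + 1),
  M(u, v) = r_uv · N̂ = 0,
  N(u, v) = r_vv · N̂ = 6/sqrt(36*u^2 + 36*v^2 + 1).
Evaluating at (u, v) = (3, -2):
  L = 6*sqrt(469)/469, M = 0, N = 6*sqrt(469)/469.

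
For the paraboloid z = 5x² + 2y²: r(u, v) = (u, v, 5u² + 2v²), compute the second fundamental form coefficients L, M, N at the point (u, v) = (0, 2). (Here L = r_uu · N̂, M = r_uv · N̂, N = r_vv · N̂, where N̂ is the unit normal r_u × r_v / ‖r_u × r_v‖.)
L = 2*sqrt(65)/13;  M = 0;  N = 4*sqrt(65)/65

Compute the unit normal N̂(u, v) = (-10*u/sqrt(100*u^2 + 16*v^2 + 1), -4*v/sqrt(100*u^2 + 16*v^2 + 1), 1/sqrt(100*u^2 + 16*v^2 + 1)), and the second partials r_uu, r_uv, r_vv. Take dot products:
  L(u, v) = r_uu · N̂ = 10/sqrt(100*u^2 + 16*v^2 + 1),
  M(u, v) = r_uv · N̂ = 0,
  N(u, v) = r_vv · N̂ = 4/sqrt(100*u^2 + 16*v^2 + 1).
Evaluating at (u, v) = (0, 2):
  L = 2*sqrt(65)/13, M = 0, N = 4*sqrt(65)/65.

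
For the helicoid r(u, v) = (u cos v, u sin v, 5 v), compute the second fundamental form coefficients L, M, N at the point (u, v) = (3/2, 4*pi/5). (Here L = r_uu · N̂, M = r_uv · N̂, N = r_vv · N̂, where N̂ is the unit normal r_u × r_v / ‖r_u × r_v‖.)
L = 0;  M = -10*sqrt(109)/109;  N = 0

Compute the unit normal N̂(u, v) = (5*sin(v)/sqrt(u^2 + 25), -5*cos(v)/sqrt(u^2 + 25), u/sqrt(u^2 + 25)), and the second partials r_uu, r_uv, r_vv. Take dot products:
  L(u, v) = r_uu · N̂ = 0,
  M(u, v) = r_uv · N̂ = -5/sqrt(u^2 + 25),
  N(u, v) = r_vv · N̂ = 0.
Evaluating at (u, v) = (3/2, 4*pi/5):
  L = 0, M = -10*sqrt(109)/109, N = 0.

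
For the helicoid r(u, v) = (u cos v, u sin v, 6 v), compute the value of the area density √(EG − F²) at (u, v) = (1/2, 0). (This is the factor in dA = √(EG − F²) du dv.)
√(EG − F²)|_{(1/2, 0)} = sqrt(145)/2

E = 1, F = 0, G = u^2 + 36, so EG − F² = u^2 + 36. Taking the positive square root: √(EG − F²) = sqrt(u^2 + 36). At (u, v) = (1/2, 0): sqrt(145)/2.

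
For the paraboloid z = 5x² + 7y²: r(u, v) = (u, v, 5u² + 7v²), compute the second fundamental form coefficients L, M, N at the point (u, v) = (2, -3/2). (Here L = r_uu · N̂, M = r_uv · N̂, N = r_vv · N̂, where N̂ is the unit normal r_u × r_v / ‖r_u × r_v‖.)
L = 5*sqrt(842)/421;  M = 0;  N = 7*sqrt(842)/421

Compute the unit normal N̂(u, v) = (-10*u/sqrt(100*u^2 + 196*v^2 + 1), -14*v/sqrt(100*u^2 + 196*v^2 + 1), 1/sqrt(100*u^2 + 196*v^2 + 1)), and the second partials r_uu, r_uv, r_vv. Take dot products:
  L(u, v) = r_uu · N̂ = 10/sqrt(100*u^2 + 196*v^2 + 1),
  M(u, v) = r_uv · N̂ = 0,
  N(u, v) = r_vv · N̂ = 14/sqrt(100*u^2 + 196*v^2 + 1).
Evaluating at (u, v) = (2, -3/2):
  L = 5*sqrt(842)/421, M = 0, N = 7*sqrt(842)/421.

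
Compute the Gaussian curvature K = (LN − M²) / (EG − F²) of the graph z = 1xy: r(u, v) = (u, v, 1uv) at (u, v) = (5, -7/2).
K = -16/23409

Coefficients of the first fundamental form: E = v^2 + 1, F = u*v, G = u^2 + 1.
Coefficients of the second fundamental form: L = 0, M = 1/sqrt(u^2 + v^2 + 1), N = 0.
Assemble K = (LN − M²)/(EG − F²) = 1/((u^2*v^2 - (u^2 + 1)*(v^2 + 1))*(u^2 + v^2 + 1)). At (u, v) = (5, -7/2): K = -16/23409.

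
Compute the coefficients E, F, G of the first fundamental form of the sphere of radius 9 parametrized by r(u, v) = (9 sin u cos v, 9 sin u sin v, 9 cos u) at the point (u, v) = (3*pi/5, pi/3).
E = 81;  F = 0;  G = 81*sqrt(5)/8 + 405/8

Partials: r_u = (9*cos(u)*cos(v), 9*sin(v)*cos(u), -9*sin(u)), r_v = (-9*sin(u)*sin(v), 9*sin(u)*cos(v), 0). As functions of (u, v):
  E = r_u · r_u = 81,
  F = r_u · r_v = 0,
  G = r_v · r_v = 81*sin(u)^2.
Evaluating at (u, v) = (3*pi/5, pi/3): E = 81, F = 0, G = 81*sqrt(5)/8 + 405/8.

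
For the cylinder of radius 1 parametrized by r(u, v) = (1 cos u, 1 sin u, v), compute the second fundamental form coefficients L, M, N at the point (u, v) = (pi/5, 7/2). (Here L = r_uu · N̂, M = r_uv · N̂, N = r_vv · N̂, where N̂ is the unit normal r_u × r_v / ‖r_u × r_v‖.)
L = -1;  M = 0;  N = 0

Compute the unit normal N̂(u, v) = (cos(u), sin(u), 0), and the second partials r_uu, r_uv, r_vv. Take dot products:
  L(u, v) = r_uu · N̂ = -1,
  M(u, v) = r_uv · N̂ = 0,
  N(u, v) = r_vv · N̂ = 0.
Evaluating at (u, v) = (pi/5, 7/2):
  L = -1, M = 0, N = 0.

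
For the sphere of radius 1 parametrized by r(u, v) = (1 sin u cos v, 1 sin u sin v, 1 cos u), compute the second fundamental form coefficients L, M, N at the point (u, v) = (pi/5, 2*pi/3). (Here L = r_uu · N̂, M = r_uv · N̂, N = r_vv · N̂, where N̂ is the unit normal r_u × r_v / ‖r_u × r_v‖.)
L = -1;  M = 0;  N = -5/8 + sqrt(5)/8

Compute the unit normal N̂(u, v) = (sin(u)^2*cos(v)/Abs(sin(u)), sin(u)^2*sin(v)/Abs(sin(u)), sin(2*u)/(2*Abs(sin(u)))), and the second partials r_uu, r_uv, r_vv. Take dot products:
  L(u, v) = r_uu · N̂ = -sin(u)/Abs(sin(u)),
  M(u, v) = r_uv · N̂ = 0,
  N(u, v) = r_vv · N̂ = -sin(u)^3/Abs(sin(u)).
Evaluating at (u, v) = (pi/5, 2*pi/3):
  L = -1, M = 0, N = -5/8 + sqrt(5)/8.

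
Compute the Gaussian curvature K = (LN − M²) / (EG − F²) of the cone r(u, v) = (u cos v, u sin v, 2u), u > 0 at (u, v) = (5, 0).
K = 0

Coefficients of the first fundamental form: E = 5, F = 0, G = u^2.
Coefficients of the second fundamental form: L = 0, M = 0, N = 2*sqrt(5)*u^2/(5*Abs(u)).
Assemble K = (LN − M²)/(EG − F²) = 0. At (u, v) = (5, 0): K = 0.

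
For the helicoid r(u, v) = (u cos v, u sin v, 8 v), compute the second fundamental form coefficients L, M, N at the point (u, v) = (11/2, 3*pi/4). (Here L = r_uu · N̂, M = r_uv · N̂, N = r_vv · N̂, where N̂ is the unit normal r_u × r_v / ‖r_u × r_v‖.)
L = 0;  M = -16*sqrt(377)/377;  N = 0

Compute the unit normal N̂(u, v) = (8*sin(v)/sqrt(u^2 + 64), -8*cos(v)/sqrt(u^2 + 64), u/sqrt(u^2 + 64)), and the second partials r_uu, r_uv, r_vv. Take dot products:
  L(u, v) = r_uu · N̂ = 0,
  M(u, v) = r_uv · N̂ = -8/sqrt(u^2 + 64),
  N(u, v) = r_vv · N̂ = 0.
Evaluating at (u, v) = (11/2, 3*pi/4):
  L = 0, M = -16*sqrt(377)/377, N = 0.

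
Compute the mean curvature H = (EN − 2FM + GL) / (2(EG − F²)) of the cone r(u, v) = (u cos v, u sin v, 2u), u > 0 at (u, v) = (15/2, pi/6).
H = 2*sqrt(5)/75

With E = 5, F = 0, G = u^2, L = 0, M = 0, N = 2*sqrt(5)*u^2/(5*Abs(u)), assemble
  H = (EN − 2FM + GL) / (2(EG − F²)) = sqrt(5)/(5*Abs(u)).
At (u, v) = (15/2, pi/6): H = 2*sqrt(5)/75.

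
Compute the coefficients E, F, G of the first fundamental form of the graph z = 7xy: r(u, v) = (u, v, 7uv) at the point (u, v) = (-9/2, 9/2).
E = 3973/4;  F = -3969/4;  G = 3973/4

Partials: r_u = (1, 0, 7*v), r_v = (0, 1, 7*u). As functions of (u, v):
  E = r_u · r_u = 49*v^2 + 1,
  F = r_u · r_v = 49*u*v,
  G = r_v · r_v = 49*u^2 + 1.
Evaluating at (u, v) = (-9/2, 9/2): E = 3973/4, F = -3969/4, G = 3973/4.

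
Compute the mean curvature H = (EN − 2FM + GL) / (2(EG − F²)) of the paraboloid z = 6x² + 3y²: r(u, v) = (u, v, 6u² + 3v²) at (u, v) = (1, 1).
H = 657*sqrt(181)/32761

With E = 144*u^2 + 1, F = 72*u*v, G = 36*v^2 + 1, L = 12/sqrt(144*u^2 + 36*v^2 + 1), M = 0, N = 6/sqrt(144*u^2 + 36*v^2 + 1), assemble
  H = (EN − 2FM + GL) / (2(EG − F²)) = 9*(48*u^2 + 24*v^2 + 1)/(144*u^2 + 36*v^2 + 1)^(3/2).
At (u, v) = (1, 1): H = 657*sqrt(181)/32761.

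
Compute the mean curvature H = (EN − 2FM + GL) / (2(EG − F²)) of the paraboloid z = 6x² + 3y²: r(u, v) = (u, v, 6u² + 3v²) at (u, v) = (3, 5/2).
H = 5247*sqrt(1522)/2316484

With E = 144*u^2 + 1, F = 72*u*v, G = 36*v^2 + 1, L = 12/sqrt(144*u^2 + 36*v^2 + 1), M = 0, N = 6/sqrt(144*u^2 + 36*v^2 + 1), assemble
  H = (EN − 2FM + GL) / (2(EG − F²)) = 9*(48*u^2 + 24*v^2 + 1)/(144*u^2 + 36*v^2 + 1)^(3/2).
At (u, v) = (3, 5/2): H = 5247*sqrt(1522)/2316484.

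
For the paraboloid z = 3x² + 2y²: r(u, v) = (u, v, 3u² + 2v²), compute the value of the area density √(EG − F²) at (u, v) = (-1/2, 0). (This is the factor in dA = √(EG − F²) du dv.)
√(EG − F²)|_{(-1/2, 0)} = sqrt(10)

E = 36*u^2 + 1, F = 24*u*v, G = 16*v^2 + 1, so EG − F² = 36*u^2 + 16*v^2 + 1. Taking the positive square root: √(EG − F²) = sqrt(36*u^2 + 16*v^2 + 1). At (u, v) = (-1/2, 0): sqrt(10).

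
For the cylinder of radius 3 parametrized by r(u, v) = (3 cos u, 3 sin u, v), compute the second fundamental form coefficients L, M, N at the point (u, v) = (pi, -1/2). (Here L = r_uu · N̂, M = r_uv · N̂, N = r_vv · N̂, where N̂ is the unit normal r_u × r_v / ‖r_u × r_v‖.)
L = -3;  M = 0;  N = 0

Compute the unit normal N̂(u, v) = (cos(u), sin(u), 0), and the second partials r_uu, r_uv, r_vv. Take dot products:
  L(u, v) = r_uu · N̂ = -3,
  M(u, v) = r_uv · N̂ = 0,
  N(u, v) = r_vv · N̂ = 0.
Evaluating at (u, v) = (pi, -1/2):
  L = -3, M = 0, N = 0.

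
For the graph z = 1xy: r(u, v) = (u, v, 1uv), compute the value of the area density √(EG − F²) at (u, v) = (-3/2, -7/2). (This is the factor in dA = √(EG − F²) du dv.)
√(EG − F²)|_{(-3/2, -7/2)} = sqrt(62)/2

E = v^2 + 1, F = u*v, G = u^2 + 1, so EG − F² = u^2 + v^2 + 1. Taking the positive square root: √(EG − F²) = sqrt(u^2 + v^2 + 1). At (u, v) = (-3/2, -7/2): sqrt(62)/2.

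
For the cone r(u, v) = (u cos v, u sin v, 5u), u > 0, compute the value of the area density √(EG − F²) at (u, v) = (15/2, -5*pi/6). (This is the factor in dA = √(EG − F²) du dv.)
√(EG − F²)|_{(15/2, -5*pi/6)} = 15*sqrt(26)/2

E = 26, F = 0, G = u^2, so EG − F² = 26*u^2. Taking the positive square root: √(EG − F²) = sqrt(26)*Abs(u). At (u, v) = (15/2, -5*pi/6): 15*sqrt(26)/2.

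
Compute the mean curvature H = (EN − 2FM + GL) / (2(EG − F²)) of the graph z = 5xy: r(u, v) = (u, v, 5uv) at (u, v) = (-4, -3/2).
H = -6000*sqrt(1829)/3345241

With E = 25*v^2 + 1, F = 25*u*v, G = 25*u^2 + 1, L = 0, M = 5/sqrt(25*u^2 + 25*v^2 + 1), N = 0, assemble
  H = (EN − 2FM + GL) / (2(EG − F²)) = -125*u*v/(25*u^2 + 25*v^2 + 1)^(3/2).
At (u, v) = (-4, -3/2): H = -6000*sqrt(1829)/3345241.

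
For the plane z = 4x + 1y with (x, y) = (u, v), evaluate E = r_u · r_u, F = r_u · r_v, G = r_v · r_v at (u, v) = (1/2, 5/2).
E = 17;  F = 4;  G = 2

Partials: r_u = (1, 0, 4), r_v = (0, 1, 1). As functions of (u, v):
  E = r_u · r_u = 17,
  F = r_u · r_v = 4,
  G = r_v · r_v = 2.
Evaluating at (u, v) = (1/2, 5/2): E = 17, F = 4, G = 2.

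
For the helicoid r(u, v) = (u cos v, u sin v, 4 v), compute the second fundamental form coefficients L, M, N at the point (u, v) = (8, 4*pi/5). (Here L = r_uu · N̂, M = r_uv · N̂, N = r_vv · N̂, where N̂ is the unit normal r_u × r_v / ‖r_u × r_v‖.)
L = 0;  M = -sqrt(5)/5;  N = 0

Compute the unit normal N̂(u, v) = (4*sin(v)/sqrt(u^2 + 16), -4*cos(v)/sqrt(u^2 + 16), u/sqrt(u^2 + 16)), and the second partials r_uu, r_uv, r_vv. Take dot products:
  L(u, v) = r_uu · N̂ = 0,
  M(u, v) = r_uv · N̂ = -4/sqrt(u^2 + 16),
  N(u, v) = r_vv · N̂ = 0.
Evaluating at (u, v) = (8, 4*pi/5):
  L = 0, M = -sqrt(5)/5, N = 0.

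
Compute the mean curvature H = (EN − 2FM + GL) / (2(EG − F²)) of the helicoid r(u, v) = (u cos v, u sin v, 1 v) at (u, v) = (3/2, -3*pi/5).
H = 0

With E = 1, F = 0, G = u^2 + 1, L = 0, M = -1/sqrt(u^2 + 1), N = 0, assemble
  H = (EN − 2FM + GL) / (2(EG − F²)) = 0.
At (u, v) = (3/2, -3*pi/5): H = 0.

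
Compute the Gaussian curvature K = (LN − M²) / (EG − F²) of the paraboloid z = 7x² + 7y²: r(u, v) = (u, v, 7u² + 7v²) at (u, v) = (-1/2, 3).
K = 49/822649

Coefficients of the first fundamental form: E = 196*u^2 + 1, F = 196*u*v, G = 196*v^2 + 1.
Coefficients of the second fundamental form: L = 14/sqrt(196*u^2 + 196*v^2 + 1), M = 0, N = 14/sqrt(196*u^2 + 196*v^2 + 1).
Assemble K = (LN − M²)/(EG − F²) = 196/(38416*u^4 + 76832*u^2*v^2 + 392*u^2 + 38416*v^4 + 392*v^2 + 1). At (u, v) = (-1/2, 3): K = 49/822649.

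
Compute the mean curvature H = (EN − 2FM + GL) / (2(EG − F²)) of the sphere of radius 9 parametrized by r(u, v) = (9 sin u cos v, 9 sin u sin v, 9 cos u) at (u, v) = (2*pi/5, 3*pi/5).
H = -1/9

With E = 81, F = 0, G = 81*sin(u)^2, L = -9*sin(u)/Abs(sin(u)), M = 0, N = -9*sin(u)^3/Abs(sin(u)), assemble
  H = (EN − 2FM + GL) / (2(EG − F²)) = -sin(u)/(9*Abs(sin(u))).
At (u, v) = (2*pi/5, 3*pi/5): H = -1/9.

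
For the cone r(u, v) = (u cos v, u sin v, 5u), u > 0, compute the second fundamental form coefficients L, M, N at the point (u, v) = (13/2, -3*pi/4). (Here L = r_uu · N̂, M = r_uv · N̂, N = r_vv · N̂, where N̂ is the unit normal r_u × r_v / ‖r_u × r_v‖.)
L = 0;  M = 0;  N = 5*sqrt(26)/4

Compute the unit normal N̂(u, v) = (-5*sqrt(26)*u*cos(v)/(26*Abs(u)), -5*sqrt(26)*u*sin(v)/(26*Abs(u)), sqrt(26)*u/(26*Abs(u))), and the second partials r_uu, r_uv, r_vv. Take dot products:
  L(u, v) = r_uu · N̂ = 0,
  M(u, v) = r_uv · N̂ = 0,
  N(u, v) = r_vv · N̂ = 5*sqrt(26)*u^2/(26*Abs(u)).
Evaluating at (u, v) = (13/2, -3*pi/4):
  L = 0, M = 0, N = 5*sqrt(26)/4.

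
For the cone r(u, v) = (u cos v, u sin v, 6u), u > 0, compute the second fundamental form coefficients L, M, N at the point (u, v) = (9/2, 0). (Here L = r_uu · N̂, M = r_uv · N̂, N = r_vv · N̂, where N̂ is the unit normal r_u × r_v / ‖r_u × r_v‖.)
L = 0;  M = 0;  N = 27*sqrt(37)/37

Compute the unit normal N̂(u, v) = (-6*sqrt(37)*u*cos(v)/(37*Abs(u)), -6*sqrt(37)*u*sin(v)/(37*Abs(u)), sqrt(37)*u/(37*Abs(u))), and the second partials r_uu, r_uv, r_vv. Take dot products:
  L(u, v) = r_uu · N̂ = 0,
  M(u, v) = r_uv · N̂ = 0,
  N(u, v) = r_vv · N̂ = 6*sqrt(37)*u^2/(37*Abs(u)).
Evaluating at (u, v) = (9/2, 0):
  L = 0, M = 0, N = 27*sqrt(37)/37.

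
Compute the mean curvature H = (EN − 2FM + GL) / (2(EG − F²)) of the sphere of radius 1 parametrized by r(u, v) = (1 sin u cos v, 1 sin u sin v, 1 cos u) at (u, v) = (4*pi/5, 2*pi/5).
H = -1

With E = 1, F = 0, G = sin(u)^2, L = -sin(u)/Abs(sin(u)), M = 0, N = -sin(u)^3/Abs(sin(u)), assemble
  H = (EN − 2FM + GL) / (2(EG − F²)) = -sin(u)/Abs(sin(u)).
At (u, v) = (4*pi/5, 2*pi/5): H = -1.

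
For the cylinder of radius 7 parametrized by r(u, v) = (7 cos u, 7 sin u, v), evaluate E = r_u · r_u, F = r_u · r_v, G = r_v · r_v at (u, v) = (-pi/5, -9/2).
E = 49;  F = 0;  G = 1

Partials: r_u = (-7*sin(u), 7*cos(u), 0), r_v = (0, 0, 1). As functions of (u, v):
  E = r_u · r_u = 49,
  F = r_u · r_v = 0,
  G = r_v · r_v = 1.
Evaluating at (u, v) = (-pi/5, -9/2): E = 49, F = 0, G = 1.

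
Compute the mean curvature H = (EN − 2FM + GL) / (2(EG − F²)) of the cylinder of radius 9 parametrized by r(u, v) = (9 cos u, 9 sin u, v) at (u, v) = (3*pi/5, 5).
H = -1/18

With E = 81, F = 0, G = 1, L = -9, M = 0, N = 0, assemble
  H = (EN − 2FM + GL) / (2(EG − F²)) = -1/18.
At (u, v) = (3*pi/5, 5): H = -1/18.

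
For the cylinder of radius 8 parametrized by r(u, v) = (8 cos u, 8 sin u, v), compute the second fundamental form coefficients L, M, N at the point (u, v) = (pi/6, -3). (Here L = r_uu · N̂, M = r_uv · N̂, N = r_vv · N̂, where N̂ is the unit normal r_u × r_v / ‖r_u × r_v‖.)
L = -8;  M = 0;  N = 0

Compute the unit normal N̂(u, v) = (cos(u), sin(u), 0), and the second partials r_uu, r_uv, r_vv. Take dot products:
  L(u, v) = r_uu · N̂ = -8,
  M(u, v) = r_uv · N̂ = 0,
  N(u, v) = r_vv · N̂ = 0.
Evaluating at (u, v) = (pi/6, -3):
  L = -8, M = 0, N = 0.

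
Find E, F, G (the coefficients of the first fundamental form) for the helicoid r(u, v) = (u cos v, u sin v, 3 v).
E = 1;  F = 0;  G = u^2 + 9

Compute partials: r_u = (cos(v), sin(v), 0), r_v = (-u*sin(v), u*cos(v), 3). Then
  E = r_u · r_u = 1,
  F = r_u · r_v = 0,
  G = r_v · r_v = u^2 + 9.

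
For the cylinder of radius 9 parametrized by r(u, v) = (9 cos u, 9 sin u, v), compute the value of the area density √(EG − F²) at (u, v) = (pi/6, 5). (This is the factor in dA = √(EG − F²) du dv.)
√(EG − F²)|_{(pi/6, 5)} = 9

E = 81, F = 0, G = 1, so EG − F² = 81. Taking the positive square root: √(EG − F²) = 9. At (u, v) = (pi/6, 5): 9.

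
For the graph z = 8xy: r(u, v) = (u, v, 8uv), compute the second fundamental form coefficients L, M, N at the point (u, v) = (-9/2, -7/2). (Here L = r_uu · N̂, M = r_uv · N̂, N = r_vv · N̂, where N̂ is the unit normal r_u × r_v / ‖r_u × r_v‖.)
L = 0;  M = 8*sqrt(2081)/2081;  N = 0

Compute the unit normal N̂(u, v) = (-8*v/sqrt(64*u^2 + 64*v^2 + 1), -8*u/sqrt(64*u^2 + 64*v^2 + 1), 1/sqrt(64*u^2 + 64*v^2 + 1)), and the second partials r_uu, r_uv, r_vv. Take dot products:
  L(u, v) = r_uu · N̂ = 0,
  M(u, v) = r_uv · N̂ = 8/sqrt(64*u^2 + 64*v^2 + 1),
  N(u, v) = r_vv · N̂ = 0.
Evaluating at (u, v) = (-9/2, -7/2):
  L = 0, M = 8*sqrt(2081)/2081, N = 0.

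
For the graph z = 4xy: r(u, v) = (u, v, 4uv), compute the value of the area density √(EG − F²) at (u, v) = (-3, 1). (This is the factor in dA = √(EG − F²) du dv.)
√(EG − F²)|_{(-3, 1)} = sqrt(161)

E = 16*v^2 + 1, F = 16*u*v, G = 16*u^2 + 1, so EG − F² = 16*u^2 + 16*v^2 + 1. Taking the positive square root: √(EG − F²) = sqrt(16*u^2 + 16*v^2 + 1). At (u, v) = (-3, 1): sqrt(161).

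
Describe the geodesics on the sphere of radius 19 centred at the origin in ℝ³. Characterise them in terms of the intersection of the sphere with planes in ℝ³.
Geodesics on the sphere of radius 19 are great circles — circles of radius 19 obtained as the intersection of the sphere with planes through the origin (the centre of the sphere).

A curve α(t) of nonzero constant speed on the sphere of radius 19 is a geodesic iff its acceleration α̈ is everywhere normal to the surface, i.e. parallel to the radial vector α(t). Then d/dt(α × α̇) = α̇ × α̇ + α × α̈ = 0, so α × α̇ is a constant vector n ≠ 0 and α(t) · n = 0 for all t: α lies in the plane through the origin with normal n. The intersection of that plane with the sphere is a circle of radius 19 (a great circle). Conversely, a great circle traversed at constant speed has centripetal acceleration pointing at the origin, hence normal to the sphere, so every great circle is a geodesic.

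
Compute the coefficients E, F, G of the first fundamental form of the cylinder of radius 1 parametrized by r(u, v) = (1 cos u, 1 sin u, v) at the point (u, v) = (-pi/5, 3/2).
E = 1;  F = 0;  G = 1

Partials: r_u = (-sin(u), cos(u), 0), r_v = (0, 0, 1). As functions of (u, v):
  E = r_u · r_u = 1,
  F = r_u · r_v = 0,
  G = r_v · r_v = 1.
Evaluating at (u, v) = (-pi/5, 3/2): E = 1, F = 0, G = 1.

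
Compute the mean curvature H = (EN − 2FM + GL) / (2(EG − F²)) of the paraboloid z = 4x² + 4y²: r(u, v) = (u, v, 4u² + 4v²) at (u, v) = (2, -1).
H = 1288*sqrt(321)/103041

With E = 64*u^2 + 1, F = 64*u*v, G = 64*v^2 + 1, L = 8/sqrt(64*u^2 + 64*v^2 + 1), M = 0, N = 8/sqrt(64*u^2 + 64*v^2 + 1), assemble
  H = (EN − 2FM + GL) / (2(EG − F²)) = 8*(32*u^2 + 32*v^2 + 1)/(64*u^2 + 64*v^2 + 1)^(3/2).
At (u, v) = (2, -1): H = 1288*sqrt(321)/103041.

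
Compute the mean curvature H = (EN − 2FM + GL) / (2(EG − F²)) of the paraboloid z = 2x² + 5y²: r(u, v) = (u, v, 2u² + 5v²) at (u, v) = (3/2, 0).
H = 187*sqrt(37)/1369

With E = 16*u^2 + 1, F = 40*u*v, G = 100*v^2 + 1, L = 4/sqrt(16*u^2 + 100*v^2 + 1), M = 0, N = 10/sqrt(16*u^2 + 100*v^2 + 1), assemble
  H = (EN − 2FM + GL) / (2(EG − F²)) = (80*u^2 + 200*v^2 + 7)/(16*u^2 + 100*v^2 + 1)^(3/2).
At (u, v) = (3/2, 0): H = 187*sqrt(37)/1369.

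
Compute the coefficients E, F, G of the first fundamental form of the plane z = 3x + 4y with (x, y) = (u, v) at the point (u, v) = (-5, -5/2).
E = 10;  F = 12;  G = 17

Partials: r_u = (1, 0, 3), r_v = (0, 1, 4). As functions of (u, v):
  E = r_u · r_u = 10,
  F = r_u · r_v = 12,
  G = r_v · r_v = 17.
Evaluating at (u, v) = (-5, -5/2): E = 10, F = 12, G = 17.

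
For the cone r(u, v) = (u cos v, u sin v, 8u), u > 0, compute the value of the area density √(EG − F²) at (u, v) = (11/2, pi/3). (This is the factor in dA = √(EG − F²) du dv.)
√(EG − F²)|_{(11/2, pi/3)} = 11*sqrt(65)/2

E = 65, F = 0, G = u^2, so EG − F² = 65*u^2. Taking the positive square root: √(EG − F²) = sqrt(65)*Abs(u). At (u, v) = (11/2, pi/3): 11*sqrt(65)/2.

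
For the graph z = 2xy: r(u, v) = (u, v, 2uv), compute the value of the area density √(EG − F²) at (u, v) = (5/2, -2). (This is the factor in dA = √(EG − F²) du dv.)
√(EG − F²)|_{(5/2, -2)} = sqrt(42)

E = 4*v^2 + 1, F = 4*u*v, G = 4*u^2 + 1, so EG − F² = 4*u^2 + 4*v^2 + 1. Taking the positive square root: √(EG − F²) = sqrt(4*u^2 + 4*v^2 + 1). At (u, v) = (5/2, -2): sqrt(42).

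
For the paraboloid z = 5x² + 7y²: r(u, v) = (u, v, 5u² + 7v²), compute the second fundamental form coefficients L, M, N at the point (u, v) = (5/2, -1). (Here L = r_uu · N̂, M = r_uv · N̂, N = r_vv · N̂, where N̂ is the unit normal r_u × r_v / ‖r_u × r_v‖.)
L = 5*sqrt(822)/411;  M = 0;  N = 7*sqrt(822)/411

Compute the unit normal N̂(u, v) = (-10*u/sqrt(100*u^2 + 196*v^2 + 1), -14*v/sqrt(100*u^2 + 196*v^2 + 1), 1/sqrt(100*u^2 + 196*v^2 + 1)), and the second partials r_uu, r_uv, r_vv. Take dot products:
  L(u, v) = r_uu · N̂ = 10/sqrt(100*u^2 + 196*v^2 + 1),
  M(u, v) = r_uv · N̂ = 0,
  N(u, v) = r_vv · N̂ = 14/sqrt(100*u^2 + 196*v^2 + 1).
Evaluating at (u, v) = (5/2, -1):
  L = 5*sqrt(822)/411, M = 0, N = 7*sqrt(822)/411.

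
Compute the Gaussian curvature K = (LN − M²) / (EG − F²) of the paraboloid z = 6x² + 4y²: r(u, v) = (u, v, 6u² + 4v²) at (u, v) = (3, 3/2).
K = 96/2076481

Coefficients of the first fundamental form: E = 144*u^2 + 1, F = 96*u*v, G = 64*v^2 + 1.
Coefficients of the second fundamental form: L = 12/sqrt(144*u^2 + 64*v^2 + 1), M = 0, N = 8/sqrt(144*u^2 + 64*v^2 + 1).
Assemble K = (LN − M²)/(EG − F²) = 96/(20736*u^4 + 18432*u^2*v^2 + 288*u^2 + 4096*v^4 + 128*v^2 + 1). At (u, v) = (3, 3/2): K = 96/2076481.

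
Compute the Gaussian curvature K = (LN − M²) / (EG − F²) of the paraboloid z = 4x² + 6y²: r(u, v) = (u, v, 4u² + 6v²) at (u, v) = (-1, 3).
K = 96/1852321

Coefficients of the first fundamental form: E = 64*u^2 + 1, F = 96*u*v, G = 144*v^2 + 1.
Coefficients of the second fundamental form: L = 8/sqrt(64*u^2 + 144*v^2 + 1), M = 0, N = 12/sqrt(64*u^2 + 144*v^2 + 1).
Assemble K = (LN − M²)/(EG − F²) = 96/(4096*u^4 + 18432*u^2*v^2 + 128*u^2 + 20736*v^4 + 288*v^2 + 1). At (u, v) = (-1, 3): K = 96/1852321.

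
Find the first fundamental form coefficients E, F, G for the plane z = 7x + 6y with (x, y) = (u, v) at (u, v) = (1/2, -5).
E = 50;  F = 42;  G = 37

Partials: r_u = (1, 0, 7), r_v = (0, 1, 6). As functions of (u, v):
  E = r_u · r_u = 50,
  F = r_u · r_v = 42,
  G = r_v · r_v = 37.
Evaluating at (u, v) = (1/2, -5): E = 50, F = 42, G = 37.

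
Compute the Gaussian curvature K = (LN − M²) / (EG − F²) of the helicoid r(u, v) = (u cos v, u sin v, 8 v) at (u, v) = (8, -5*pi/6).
K = -1/256

Coefficients of the first fundamental form: E = 1, F = 0, G = u^2 + 64.
Coefficients of the second fundamental form: L = 0, M = -8/sqrt(u^2 + 64), N = 0.
Assemble K = (LN − M²)/(EG − F²) = -64/(u^2 + 64)^2. At (u, v) = (8, -5*pi/6): K = -1/256.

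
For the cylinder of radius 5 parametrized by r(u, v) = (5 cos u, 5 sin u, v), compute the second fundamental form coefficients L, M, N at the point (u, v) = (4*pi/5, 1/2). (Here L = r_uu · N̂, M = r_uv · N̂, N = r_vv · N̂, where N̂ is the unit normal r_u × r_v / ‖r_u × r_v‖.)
L = -5;  M = 0;  N = 0

Compute the unit normal N̂(u, v) = (cos(u), sin(u), 0), and the second partials r_uu, r_uv, r_vv. Take dot products:
  L(u, v) = r_uu · N̂ = -5,
  M(u, v) = r_uv · N̂ = 0,
  N(u, v) = r_vv · N̂ = 0.
Evaluating at (u, v) = (4*pi/5, 1/2):
  L = -5, M = 0, N = 0.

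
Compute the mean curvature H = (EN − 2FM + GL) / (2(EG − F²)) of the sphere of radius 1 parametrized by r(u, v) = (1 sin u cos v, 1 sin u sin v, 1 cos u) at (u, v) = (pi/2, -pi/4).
H = -1

With E = 1, F = 0, G = sin(u)^2, L = -sin(u)/Abs(sin(u)), M = 0, N = -sin(u)^3/Abs(sin(u)), assemble
  H = (EN − 2FM + GL) / (2(EG − F²)) = -sin(u)/Abs(sin(u)).
At (u, v) = (pi/2, -pi/4): H = -1.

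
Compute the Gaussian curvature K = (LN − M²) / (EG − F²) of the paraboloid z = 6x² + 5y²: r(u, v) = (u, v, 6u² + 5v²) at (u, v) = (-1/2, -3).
K = 120/877969

Coefficients of the first fundamental form: E = 144*u^2 + 1, F = 120*u*v, G = 100*v^2 + 1.
Coefficients of the second fundamental form: L = 12/sqrt(144*u^2 + 100*v^2 + 1), M = 0, N = 10/sqrt(144*u^2 + 100*v^2 + 1).
Assemble K = (LN − M²)/(EG − F²) = 120/(20736*u^4 + 28800*u^2*v^2 + 288*u^2 + 10000*v^4 + 200*v^2 + 1). At (u, v) = (-1/2, -3): K = 120/877969.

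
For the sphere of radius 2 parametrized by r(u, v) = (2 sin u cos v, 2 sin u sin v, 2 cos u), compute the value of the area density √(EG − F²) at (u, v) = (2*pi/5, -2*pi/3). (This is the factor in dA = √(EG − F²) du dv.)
√(EG − F²)|_{(2*pi/5, -2*pi/3)} = sqrt(2*sqrt(5) + 10)

E = 4, F = 0, G = 4*sin(u)^2, so EG − F² = 16*sin(u)^2. Taking the positive square root: √(EG − F²) = 4*Abs(sin(u)). At (u, v) = (2*pi/5, -2*pi/3): sqrt(2*sqrt(5) + 10).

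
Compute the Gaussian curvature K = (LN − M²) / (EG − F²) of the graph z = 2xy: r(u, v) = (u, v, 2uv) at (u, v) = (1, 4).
K = -4/4761

Coefficients of the first fundamental form: E = 4*v^2 + 1, F = 4*u*v, G = 4*u^2 + 1.
Coefficients of the second fundamental form: L = 0, M = 2/sqrt(4*u^2 + 4*v^2 + 1), N = 0.
Assemble K = (LN − M²)/(EG − F²) = -4/(16*u^4 + 32*u^2*v^2 + 8*u^2 + 16*v^4 + 8*v^2 + 1). At (u, v) = (1, 4): K = -4/4761.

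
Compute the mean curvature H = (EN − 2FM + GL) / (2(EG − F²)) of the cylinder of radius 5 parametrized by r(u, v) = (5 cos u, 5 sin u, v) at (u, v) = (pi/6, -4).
H = -1/10

With E = 25, F = 0, G = 1, L = -5, M = 0, N = 0, assemble
  H = (EN − 2FM + GL) / (2(EG − F²)) = -1/10.
At (u, v) = (pi/6, -4): H = -1/10.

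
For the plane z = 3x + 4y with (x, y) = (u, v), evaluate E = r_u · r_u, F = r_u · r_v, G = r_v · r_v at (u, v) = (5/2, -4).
E = 10;  F = 12;  G = 17

Partials: r_u = (1, 0, 3), r_v = (0, 1, 4). As functions of (u, v):
  E = r_u · r_u = 10,
  F = r_u · r_v = 12,
  G = r_v · r_v = 17.
Evaluating at (u, v) = (5/2, -4): E = 10, F = 12, G = 17.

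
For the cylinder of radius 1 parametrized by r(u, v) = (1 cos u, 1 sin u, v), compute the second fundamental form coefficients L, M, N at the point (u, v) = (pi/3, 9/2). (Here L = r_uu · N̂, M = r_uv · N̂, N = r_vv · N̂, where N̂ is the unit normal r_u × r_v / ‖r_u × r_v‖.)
L = -1;  M = 0;  N = 0

Compute the unit normal N̂(u, v) = (cos(u), sin(u), 0), and the second partials r_uu, r_uv, r_vv. Take dot products:
  L(u, v) = r_uu · N̂ = -1,
  M(u, v) = r_uv · N̂ = 0,
  N(u, v) = r_vv · N̂ = 0.
Evaluating at (u, v) = (pi/3, 9/2):
  L = -1, M = 0, N = 0.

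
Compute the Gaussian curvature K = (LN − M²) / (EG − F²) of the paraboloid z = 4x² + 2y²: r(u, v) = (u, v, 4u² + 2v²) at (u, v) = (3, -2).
K = 32/410881

Coefficients of the first fundamental form: E = 64*u^2 + 1, F = 32*u*v, G = 16*v^2 + 1.
Coefficients of the second fundamental form: L = 8/sqrt(64*u^2 + 16*v^2 + 1), M = 0, N = 4/sqrt(64*u^2 + 16*v^2 + 1).
Assemble K = (LN − M²)/(EG − F²) = 32/(4096*u^4 + 2048*u^2*v^2 + 128*u^2 + 256*v^4 + 32*v^2 + 1). At (u, v) = (3, -2): K = 32/410881.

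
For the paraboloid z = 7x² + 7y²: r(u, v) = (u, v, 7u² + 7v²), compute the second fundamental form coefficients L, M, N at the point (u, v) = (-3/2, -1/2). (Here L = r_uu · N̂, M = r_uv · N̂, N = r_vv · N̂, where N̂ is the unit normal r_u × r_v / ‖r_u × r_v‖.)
L = 14*sqrt(491)/491;  M = 0;  N = 14*sqrt(491)/491

Compute the unit normal N̂(u, v) = (-14*u/sqrt(196*u^2 + 196*v^2 + 1), -14*v/sqrt(196*u^2 + 196*v^2 + 1), 1/sqrt(196*u^2 + 196*v^2 + 1)), and the second partials r_uu, r_uv, r_vv. Take dot products:
  L(u, v) = r_uu · N̂ = 14/sqrt(196*u^2 + 196*v^2 + 1),
  M(u, v) = r_uv · N̂ = 0,
  N(u, v) = r_vv · N̂ = 14/sqrt(196*u^2 + 196*v^2 + 1).
Evaluating at (u, v) = (-3/2, -1/2):
  L = 14*sqrt(491)/491, M = 0, N = 14*sqrt(491)/491.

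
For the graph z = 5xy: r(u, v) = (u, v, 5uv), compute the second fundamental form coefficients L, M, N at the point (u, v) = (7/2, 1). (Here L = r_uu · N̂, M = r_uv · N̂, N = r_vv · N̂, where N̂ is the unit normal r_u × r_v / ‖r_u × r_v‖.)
L = 0;  M = 10*sqrt(1329)/1329;  N = 0

Compute the unit normal N̂(u, v) = (-5*v/sqrt(25*u^2 + 25*v^2 + 1), -5*u/sqrt(25*u^2 + 25*v^2 + 1), 1/sqrt(25*u^2 + 25*v^2 + 1)), and the second partials r_uu, r_uv, r_vv. Take dot products:
  L(u, v) = r_uu · N̂ = 0,
  M(u, v) = r_uv · N̂ = 5/sqrt(25*u^2 + 25*v^2 + 1),
  N(u, v) = r_vv · N̂ = 0.
Evaluating at (u, v) = (7/2, 1):
  L = 0, M = 10*sqrt(1329)/1329, N = 0.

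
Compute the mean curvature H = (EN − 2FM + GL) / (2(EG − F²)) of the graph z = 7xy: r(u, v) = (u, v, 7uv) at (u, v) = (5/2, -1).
H = 1372*sqrt(57)/81225

With E = 49*v^2 + 1, F = 49*u*v, G = 49*u^2 + 1, L = 0, M = 7/sqrt(49*u^2 + 49*v^2 + 1), N = 0, assemble
  H = (EN − 2FM + GL) / (2(EG − F²)) = -343*u*v/(49*u^2 + 49*v^2 + 1)^(3/2).
At (u, v) = (5/2, -1): H = 1372*sqrt(57)/81225.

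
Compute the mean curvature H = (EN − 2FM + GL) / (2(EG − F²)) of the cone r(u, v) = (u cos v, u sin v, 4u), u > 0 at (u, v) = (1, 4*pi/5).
H = 2*sqrt(17)/17

With E = 17, F = 0, G = u^2, L = 0, M = 0, N = 4*sqrt(17)*u^2/(17*Abs(u)), assemble
  H = (EN − 2FM + GL) / (2(EG − F²)) = 2*sqrt(17)/(17*Abs(u)).
At (u, v) = (1, 4*pi/5): H = 2*sqrt(17)/17.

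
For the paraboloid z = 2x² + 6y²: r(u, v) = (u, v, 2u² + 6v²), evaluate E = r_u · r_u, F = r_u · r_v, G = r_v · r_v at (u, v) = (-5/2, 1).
E = 101;  F = -120;  G = 145

Partials: r_u = (1, 0, 4*u), r_v = (0, 1, 12*v). As functions of (u, v):
  E = r_u · r_u = 16*u^2 + 1,
  F = r_u · r_v = 48*u*v,
  G = r_v · r_v = 144*v^2 + 1.
Evaluating at (u, v) = (-5/2, 1): E = 101, F = -120, G = 145.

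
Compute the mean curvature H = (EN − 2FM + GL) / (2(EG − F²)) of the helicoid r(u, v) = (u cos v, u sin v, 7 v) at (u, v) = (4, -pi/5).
H = 0

With E = 1, F = 0, G = u^2 + 49, L = 0, M = -7/sqrt(u^2 + 49), N = 0, assemble
  H = (EN − 2FM + GL) / (2(EG − F²)) = 0.
At (u, v) = (4, -pi/5): H = 0.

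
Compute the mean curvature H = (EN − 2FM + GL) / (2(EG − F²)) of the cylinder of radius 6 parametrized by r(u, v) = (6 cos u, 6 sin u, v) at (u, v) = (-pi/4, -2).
H = -1/12

With E = 36, F = 0, G = 1, L = -6, M = 0, N = 0, assemble
  H = (EN − 2FM + GL) / (2(EG − F²)) = -1/12.
At (u, v) = (-pi/4, -2): H = -1/12.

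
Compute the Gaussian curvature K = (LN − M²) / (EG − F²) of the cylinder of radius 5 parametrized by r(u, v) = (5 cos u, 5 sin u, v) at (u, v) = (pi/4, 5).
K = 0

Coefficients of the first fundamental form: E = 25, F = 0, G = 1.
Coefficients of the second fundamental form: L = -5, M = 0, N = 0.
Assemble K = (LN − M²)/(EG − F²) = 0. At (u, v) = (pi/4, 5): K = 0.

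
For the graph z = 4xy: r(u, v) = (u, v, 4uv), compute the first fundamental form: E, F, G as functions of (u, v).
E = 16*v^2 + 1;  F = 16*u*v;  G = 16*u^2 + 1

Compute partials: r_u = (1, 0, 4*v), r_v = (0, 1, 4*u). Then
  E = r_u · r_u = 16*v^2 + 1,
  F = r_u · r_v = 16*u*v,
  G = r_v · r_v = 16*u^2 + 1.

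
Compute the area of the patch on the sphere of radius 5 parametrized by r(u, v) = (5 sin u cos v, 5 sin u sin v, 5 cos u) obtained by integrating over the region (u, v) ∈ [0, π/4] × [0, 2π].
Area = 25*pi*(2 - sqrt(2))

Area = ∫∫ √(EG − F²) du dv with √(EG − F²) = 25*Abs(sin(u)). Integrating over [0, π/4] × [0, 2π] gives 25*pi*(2 - sqrt(2)).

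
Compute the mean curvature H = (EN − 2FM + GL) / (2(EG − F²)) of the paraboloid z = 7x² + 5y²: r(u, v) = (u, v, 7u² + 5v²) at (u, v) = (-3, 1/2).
H = 9007*sqrt(1790)/3204100

With E = 196*u^2 + 1, F = 140*u*v, G = 100*v^2 + 1, L = 14/sqrt(196*u^2 + 100*v^2 + 1), M = 0, N = 10/sqrt(196*u^2 + 100*v^2 + 1), assemble
  H = (EN − 2FM + GL) / (2(EG − F²)) = 4*(245*u^2 + 175*v^2 + 3)/(196*u^2 + 100*v^2 + 1)^(3/2).
At (u, v) = (-3, 1/2): H = 9007*sqrt(1790)/3204100.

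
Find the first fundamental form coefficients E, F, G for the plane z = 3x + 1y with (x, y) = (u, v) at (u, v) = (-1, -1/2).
E = 10;  F = 3;  G = 2

Partials: r_u = (1, 0, 3), r_v = (0, 1, 1). As functions of (u, v):
  E = r_u · r_u = 10,
  F = r_u · r_v = 3,
  G = r_v · r_v = 2.
Evaluating at (u, v) = (-1, -1/2): E = 10, F = 3, G = 2.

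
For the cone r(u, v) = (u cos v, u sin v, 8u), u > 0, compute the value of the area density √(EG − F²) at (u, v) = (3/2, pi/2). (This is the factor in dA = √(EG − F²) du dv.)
√(EG − F²)|_{(3/2, pi/2)} = 3*sqrt(65)/2

E = 65, F = 0, G = u^2, so EG − F² = 65*u^2. Taking the positive square root: √(EG − F²) = sqrt(65)*Abs(u). At (u, v) = (3/2, pi/2): 3*sqrt(65)/2.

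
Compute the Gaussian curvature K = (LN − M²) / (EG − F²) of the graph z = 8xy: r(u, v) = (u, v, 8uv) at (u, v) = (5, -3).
K = -64/4739329

Coefficients of the first fundamental form: E = 64*v^2 + 1, F = 64*u*v, G = 64*u^2 + 1.
Coefficients of the second fundamental form: L = 0, M = 8/sqrt(64*u^2 + 64*v^2 + 1), N = 0.
Assemble K = (LN − M²)/(EG − F²) = -64/(4096*u^4 + 8192*u^2*v^2 + 128*u^2 + 4096*v^4 + 128*v^2 + 1). At (u, v) = (5, -3): K = -64/4739329.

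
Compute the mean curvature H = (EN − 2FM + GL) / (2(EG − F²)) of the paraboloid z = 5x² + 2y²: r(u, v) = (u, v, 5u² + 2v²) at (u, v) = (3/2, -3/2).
H = 637*sqrt(262)/68644

With E = 100*u^2 + 1, F = 40*u*v, G = 16*v^2 + 1, L = 10/sqrt(100*u^2 + 16*v^2 + 1), M = 0, N = 4/sqrt(100*u^2 + 16*v^2 + 1), assemble
  H = (EN − 2FM + GL) / (2(EG − F²)) = (200*u^2 + 80*v^2 + 7)/(100*u^2 + 16*v^2 + 1)^(3/2).
At (u, v) = (3/2, -3/2): H = 637*sqrt(262)/68644.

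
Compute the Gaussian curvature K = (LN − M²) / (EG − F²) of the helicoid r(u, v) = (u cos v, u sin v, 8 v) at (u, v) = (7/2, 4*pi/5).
K = -1024/93025

Coefficients of the first fundamental form: E = 1, F = 0, G = u^2 + 64.
Coefficients of the second fundamental form: L = 0, M = -8/sqrt(u^2 + 64), N = 0.
Assemble K = (LN − M²)/(EG − F²) = -64/(u^2 + 64)^2. At (u, v) = (7/2, 4*pi/5): K = -1024/93025.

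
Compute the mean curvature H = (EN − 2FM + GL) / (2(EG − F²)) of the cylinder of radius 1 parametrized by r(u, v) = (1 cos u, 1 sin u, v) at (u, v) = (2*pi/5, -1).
H = -1/2

With E = 1, F = 0, G = 1, L = -1, M = 0, N = 0, assemble
  H = (EN − 2FM + GL) / (2(EG − F²)) = -1/2.
At (u, v) = (2*pi/5, -1): H = -1/2.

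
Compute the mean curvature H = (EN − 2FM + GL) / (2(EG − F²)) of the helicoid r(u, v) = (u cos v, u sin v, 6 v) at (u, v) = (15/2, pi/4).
H = 0

With E = 1, F = 0, G = u^2 + 36, L = 0, M = -6/sqrt(u^2 + 36), N = 0, assemble
  H = (EN − 2FM + GL) / (2(EG − F²)) = 0.
At (u, v) = (15/2, pi/4): H = 0.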